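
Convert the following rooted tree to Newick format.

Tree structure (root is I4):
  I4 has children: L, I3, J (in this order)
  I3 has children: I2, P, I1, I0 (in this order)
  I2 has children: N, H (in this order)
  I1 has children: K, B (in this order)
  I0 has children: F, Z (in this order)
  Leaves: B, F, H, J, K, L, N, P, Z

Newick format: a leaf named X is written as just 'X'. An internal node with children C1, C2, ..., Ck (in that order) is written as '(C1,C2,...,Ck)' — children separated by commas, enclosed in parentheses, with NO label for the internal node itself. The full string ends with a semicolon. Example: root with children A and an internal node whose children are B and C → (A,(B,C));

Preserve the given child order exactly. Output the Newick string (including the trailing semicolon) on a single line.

internal I4 with children ['L', 'I3', 'J']
  leaf 'L' → 'L'
  internal I3 with children ['I2', 'P', 'I1', 'I0']
    internal I2 with children ['N', 'H']
      leaf 'N' → 'N'
      leaf 'H' → 'H'
    → '(N,H)'
    leaf 'P' → 'P'
    internal I1 with children ['K', 'B']
      leaf 'K' → 'K'
      leaf 'B' → 'B'
    → '(K,B)'
    internal I0 with children ['F', 'Z']
      leaf 'F' → 'F'
      leaf 'Z' → 'Z'
    → '(F,Z)'
  → '((N,H),P,(K,B),(F,Z))'
  leaf 'J' → 'J'
→ '(L,((N,H),P,(K,B),(F,Z)),J)'
Final: (L,((N,H),P,(K,B),(F,Z)),J);

Answer: (L,((N,H),P,(K,B),(F,Z)),J);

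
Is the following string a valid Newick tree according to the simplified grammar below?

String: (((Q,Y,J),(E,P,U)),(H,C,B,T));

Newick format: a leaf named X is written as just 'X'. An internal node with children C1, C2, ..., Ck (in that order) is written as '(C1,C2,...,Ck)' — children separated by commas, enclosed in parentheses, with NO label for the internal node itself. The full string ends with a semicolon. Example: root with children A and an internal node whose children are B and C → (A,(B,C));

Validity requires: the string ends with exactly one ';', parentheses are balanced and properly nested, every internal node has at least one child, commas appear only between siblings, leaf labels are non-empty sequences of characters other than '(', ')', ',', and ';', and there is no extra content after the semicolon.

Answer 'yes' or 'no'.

Input: (((Q,Y,J),(E,P,U)),(H,C,B,T));
Paren balance: 5 '(' vs 5 ')' OK
Ends with single ';': True
Full parse: OK
Valid: True

Answer: yes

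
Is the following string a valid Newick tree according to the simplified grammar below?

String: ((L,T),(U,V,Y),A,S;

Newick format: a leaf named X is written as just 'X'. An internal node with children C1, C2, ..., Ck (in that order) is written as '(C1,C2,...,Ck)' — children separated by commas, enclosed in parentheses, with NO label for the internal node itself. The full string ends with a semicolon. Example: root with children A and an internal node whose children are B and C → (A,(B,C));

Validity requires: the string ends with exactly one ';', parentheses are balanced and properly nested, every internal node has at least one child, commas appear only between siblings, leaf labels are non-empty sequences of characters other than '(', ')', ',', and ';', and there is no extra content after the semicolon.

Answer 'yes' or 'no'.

Answer: no

Derivation:
Input: ((L,T),(U,V,Y),A,S;
Paren balance: 3 '(' vs 2 ')' MISMATCH
Ends with single ';': True
Full parse: FAILS (expected , or ) at pos 18)
Valid: False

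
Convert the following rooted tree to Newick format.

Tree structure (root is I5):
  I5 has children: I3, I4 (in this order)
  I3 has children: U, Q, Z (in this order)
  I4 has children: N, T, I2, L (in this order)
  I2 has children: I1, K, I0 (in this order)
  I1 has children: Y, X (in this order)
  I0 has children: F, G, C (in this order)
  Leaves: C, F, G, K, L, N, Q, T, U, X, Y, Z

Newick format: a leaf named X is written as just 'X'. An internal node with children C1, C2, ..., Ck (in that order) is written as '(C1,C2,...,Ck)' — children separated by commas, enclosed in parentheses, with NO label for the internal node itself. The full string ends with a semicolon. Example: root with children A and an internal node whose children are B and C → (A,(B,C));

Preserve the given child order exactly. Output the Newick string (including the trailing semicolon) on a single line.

internal I5 with children ['I3', 'I4']
  internal I3 with children ['U', 'Q', 'Z']
    leaf 'U' → 'U'
    leaf 'Q' → 'Q'
    leaf 'Z' → 'Z'
  → '(U,Q,Z)'
  internal I4 with children ['N', 'T', 'I2', 'L']
    leaf 'N' → 'N'
    leaf 'T' → 'T'
    internal I2 with children ['I1', 'K', 'I0']
      internal I1 with children ['Y', 'X']
        leaf 'Y' → 'Y'
        leaf 'X' → 'X'
      → '(Y,X)'
      leaf 'K' → 'K'
      internal I0 with children ['F', 'G', 'C']
        leaf 'F' → 'F'
        leaf 'G' → 'G'
        leaf 'C' → 'C'
      → '(F,G,C)'
    → '((Y,X),K,(F,G,C))'
    leaf 'L' → 'L'
  → '(N,T,((Y,X),K,(F,G,C)),L)'
→ '((U,Q,Z),(N,T,((Y,X),K,(F,G,C)),L))'
Final: ((U,Q,Z),(N,T,((Y,X),K,(F,G,C)),L));

Answer: ((U,Q,Z),(N,T,((Y,X),K,(F,G,C)),L));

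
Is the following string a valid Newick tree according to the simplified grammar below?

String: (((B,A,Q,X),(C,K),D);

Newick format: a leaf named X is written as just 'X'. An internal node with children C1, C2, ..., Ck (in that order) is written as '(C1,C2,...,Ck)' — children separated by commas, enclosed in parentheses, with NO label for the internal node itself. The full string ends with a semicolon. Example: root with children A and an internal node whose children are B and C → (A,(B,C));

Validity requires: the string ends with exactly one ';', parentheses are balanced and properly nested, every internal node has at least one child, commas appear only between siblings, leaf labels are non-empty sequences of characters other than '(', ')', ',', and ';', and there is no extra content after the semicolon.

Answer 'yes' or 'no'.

Input: (((B,A,Q,X),(C,K),D);
Paren balance: 4 '(' vs 3 ')' MISMATCH
Ends with single ';': True
Full parse: FAILS (expected , or ) at pos 20)
Valid: False

Answer: no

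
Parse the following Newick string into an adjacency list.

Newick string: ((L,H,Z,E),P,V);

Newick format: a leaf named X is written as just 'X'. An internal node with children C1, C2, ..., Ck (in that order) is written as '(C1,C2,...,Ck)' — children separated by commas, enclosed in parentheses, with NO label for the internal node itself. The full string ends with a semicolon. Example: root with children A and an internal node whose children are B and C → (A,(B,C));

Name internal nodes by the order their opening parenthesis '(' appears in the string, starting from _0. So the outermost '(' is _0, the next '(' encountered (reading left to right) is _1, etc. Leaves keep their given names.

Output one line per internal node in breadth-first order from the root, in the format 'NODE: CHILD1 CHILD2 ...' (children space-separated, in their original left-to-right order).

Answer: _0: _1 P V
_1: L H Z E

Derivation:
Input: ((L,H,Z,E),P,V);
Scanning left-to-right, naming '(' by encounter order:
  pos 0: '(' -> open internal node _0 (depth 1)
  pos 1: '(' -> open internal node _1 (depth 2)
  pos 9: ')' -> close internal node _1 (now at depth 1)
  pos 14: ')' -> close internal node _0 (now at depth 0)
Total internal nodes: 2
BFS adjacency from root:
  _0: _1 P V
  _1: L H Z E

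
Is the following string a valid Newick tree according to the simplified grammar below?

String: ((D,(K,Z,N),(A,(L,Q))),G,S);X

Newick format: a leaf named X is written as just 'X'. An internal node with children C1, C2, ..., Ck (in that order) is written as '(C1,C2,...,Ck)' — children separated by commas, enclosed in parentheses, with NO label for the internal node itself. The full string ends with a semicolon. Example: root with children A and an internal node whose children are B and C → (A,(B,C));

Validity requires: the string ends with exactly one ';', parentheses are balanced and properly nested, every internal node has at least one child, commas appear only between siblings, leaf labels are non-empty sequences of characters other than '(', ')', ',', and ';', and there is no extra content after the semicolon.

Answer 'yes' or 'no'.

Answer: no

Derivation:
Input: ((D,(K,Z,N),(A,(L,Q))),G,S);X
Paren balance: 5 '(' vs 5 ')' OK
Ends with single ';': False
Full parse: FAILS (must end with ;)
Valid: False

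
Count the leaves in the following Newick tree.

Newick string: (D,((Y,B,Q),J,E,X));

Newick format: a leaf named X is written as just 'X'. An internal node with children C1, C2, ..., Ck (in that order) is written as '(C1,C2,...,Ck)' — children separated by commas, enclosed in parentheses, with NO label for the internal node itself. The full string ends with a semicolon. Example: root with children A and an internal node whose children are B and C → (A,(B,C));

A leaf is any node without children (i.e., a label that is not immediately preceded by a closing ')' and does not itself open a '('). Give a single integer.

Answer: 7

Derivation:
Newick: (D,((Y,B,Q),J,E,X));
Scan left-to-right; a leaf is any maximal label run not followed by '(':
  pos 1: leaf 'D' → count = 1
  pos 5: leaf 'Y' → count = 2
  pos 7: leaf 'B' → count = 3
  pos 9: leaf 'Q' → count = 4
  pos 12: leaf 'J' → count = 5
  pos 14: leaf 'E' → count = 6
  pos 16: leaf 'X' → count = 7
Total leaves: 7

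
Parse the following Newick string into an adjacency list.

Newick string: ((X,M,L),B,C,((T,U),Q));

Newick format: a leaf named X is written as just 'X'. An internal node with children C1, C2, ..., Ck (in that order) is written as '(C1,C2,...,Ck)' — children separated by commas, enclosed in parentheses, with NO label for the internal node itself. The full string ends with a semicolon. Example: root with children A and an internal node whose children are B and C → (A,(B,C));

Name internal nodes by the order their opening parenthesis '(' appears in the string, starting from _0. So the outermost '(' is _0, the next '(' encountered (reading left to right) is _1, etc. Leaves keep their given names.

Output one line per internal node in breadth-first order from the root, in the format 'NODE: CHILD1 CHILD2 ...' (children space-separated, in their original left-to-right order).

Answer: _0: _1 B C _2
_1: X M L
_2: _3 Q
_3: T U

Derivation:
Input: ((X,M,L),B,C,((T,U),Q));
Scanning left-to-right, naming '(' by encounter order:
  pos 0: '(' -> open internal node _0 (depth 1)
  pos 1: '(' -> open internal node _1 (depth 2)
  pos 7: ')' -> close internal node _1 (now at depth 1)
  pos 13: '(' -> open internal node _2 (depth 2)
  pos 14: '(' -> open internal node _3 (depth 3)
  pos 18: ')' -> close internal node _3 (now at depth 2)
  pos 21: ')' -> close internal node _2 (now at depth 1)
  pos 22: ')' -> close internal node _0 (now at depth 0)
Total internal nodes: 4
BFS adjacency from root:
  _0: _1 B C _2
  _1: X M L
  _2: _3 Q
  _3: T U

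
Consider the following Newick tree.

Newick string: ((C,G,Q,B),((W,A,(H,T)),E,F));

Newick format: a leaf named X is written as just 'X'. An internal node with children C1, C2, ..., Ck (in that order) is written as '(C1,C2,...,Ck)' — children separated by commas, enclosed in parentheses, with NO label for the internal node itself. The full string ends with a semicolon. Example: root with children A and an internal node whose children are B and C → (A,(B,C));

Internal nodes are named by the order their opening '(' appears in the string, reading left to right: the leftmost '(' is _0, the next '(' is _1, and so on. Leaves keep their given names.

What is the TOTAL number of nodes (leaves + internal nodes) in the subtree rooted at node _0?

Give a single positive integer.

Answer: 15

Derivation:
Newick: ((C,G,Q,B),((W,A,(H,T)),E,F));
Locate _0: it is the '(' at position 0 (the 1st '(' reading left to right).
Query: subtree rooted at _0
_0: subtree_size = 1 + 14
  _1: subtree_size = 1 + 4
    C: subtree_size = 1 + 0
    G: subtree_size = 1 + 0
    Q: subtree_size = 1 + 0
    B: subtree_size = 1 + 0
  _2: subtree_size = 1 + 8
    _3: subtree_size = 1 + 5
      W: subtree_size = 1 + 0
      A: subtree_size = 1 + 0
      _4: subtree_size = 1 + 2
        H: subtree_size = 1 + 0
        T: subtree_size = 1 + 0
    E: subtree_size = 1 + 0
    F: subtree_size = 1 + 0
Total subtree size of _0: 15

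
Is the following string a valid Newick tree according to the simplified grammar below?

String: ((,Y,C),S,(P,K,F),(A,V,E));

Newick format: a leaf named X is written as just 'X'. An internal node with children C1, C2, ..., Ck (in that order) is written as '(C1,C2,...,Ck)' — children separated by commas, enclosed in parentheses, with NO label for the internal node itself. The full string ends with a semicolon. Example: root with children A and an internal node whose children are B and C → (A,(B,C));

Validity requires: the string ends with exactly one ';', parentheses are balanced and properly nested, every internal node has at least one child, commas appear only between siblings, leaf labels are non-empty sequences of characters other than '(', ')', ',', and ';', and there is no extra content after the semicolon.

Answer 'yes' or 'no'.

Input: ((,Y,C),S,(P,K,F),(A,V,E));
Paren balance: 4 '(' vs 4 ')' OK
Ends with single ';': True
Full parse: FAILS (empty leaf label at pos 2)
Valid: False

Answer: no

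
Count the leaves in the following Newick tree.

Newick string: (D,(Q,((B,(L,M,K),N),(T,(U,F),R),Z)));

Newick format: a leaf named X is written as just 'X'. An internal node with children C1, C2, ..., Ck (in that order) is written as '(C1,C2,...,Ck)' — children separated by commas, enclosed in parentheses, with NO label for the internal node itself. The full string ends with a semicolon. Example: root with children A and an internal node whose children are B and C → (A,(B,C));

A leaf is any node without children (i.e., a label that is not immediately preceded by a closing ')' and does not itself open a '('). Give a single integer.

Answer: 12

Derivation:
Newick: (D,(Q,((B,(L,M,K),N),(T,(U,F),R),Z)));
Scan left-to-right; a leaf is any maximal label run not followed by '(':
  pos 1: leaf 'D' → count = 1
  pos 4: leaf 'Q' → count = 2
  pos 8: leaf 'B' → count = 3
  pos 11: leaf 'L' → count = 4
  pos 13: leaf 'M' → count = 5
  pos 15: leaf 'K' → count = 6
  pos 18: leaf 'N' → count = 7
  pos 22: leaf 'T' → count = 8
  pos 25: leaf 'U' → count = 9
  pos 27: leaf 'F' → count = 10
  pos 30: leaf 'R' → count = 11
  pos 33: leaf 'Z' → count = 12
Total leaves: 12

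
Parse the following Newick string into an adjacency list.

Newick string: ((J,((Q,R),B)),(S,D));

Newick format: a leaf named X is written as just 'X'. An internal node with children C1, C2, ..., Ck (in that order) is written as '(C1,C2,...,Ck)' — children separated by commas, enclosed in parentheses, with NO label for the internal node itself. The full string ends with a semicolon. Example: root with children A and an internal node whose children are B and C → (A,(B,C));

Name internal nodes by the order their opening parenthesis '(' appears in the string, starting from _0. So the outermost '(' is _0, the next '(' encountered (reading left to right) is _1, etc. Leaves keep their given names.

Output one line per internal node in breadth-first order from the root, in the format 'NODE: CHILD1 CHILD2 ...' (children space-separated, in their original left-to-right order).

Input: ((J,((Q,R),B)),(S,D));
Scanning left-to-right, naming '(' by encounter order:
  pos 0: '(' -> open internal node _0 (depth 1)
  pos 1: '(' -> open internal node _1 (depth 2)
  pos 4: '(' -> open internal node _2 (depth 3)
  pos 5: '(' -> open internal node _3 (depth 4)
  pos 9: ')' -> close internal node _3 (now at depth 3)
  pos 12: ')' -> close internal node _2 (now at depth 2)
  pos 13: ')' -> close internal node _1 (now at depth 1)
  pos 15: '(' -> open internal node _4 (depth 2)
  pos 19: ')' -> close internal node _4 (now at depth 1)
  pos 20: ')' -> close internal node _0 (now at depth 0)
Total internal nodes: 5
BFS adjacency from root:
  _0: _1 _4
  _1: J _2
  _4: S D
  _2: _3 B
  _3: Q R

Answer: _0: _1 _4
_1: J _2
_4: S D
_2: _3 B
_3: Q R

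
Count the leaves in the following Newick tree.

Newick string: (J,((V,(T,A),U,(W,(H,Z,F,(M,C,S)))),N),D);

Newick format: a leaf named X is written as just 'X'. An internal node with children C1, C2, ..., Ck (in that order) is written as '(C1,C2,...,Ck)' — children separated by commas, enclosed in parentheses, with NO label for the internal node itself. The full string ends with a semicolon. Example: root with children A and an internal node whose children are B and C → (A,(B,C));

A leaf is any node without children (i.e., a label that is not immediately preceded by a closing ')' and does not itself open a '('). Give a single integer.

Newick: (J,((V,(T,A),U,(W,(H,Z,F,(M,C,S)))),N),D);
Scan left-to-right; a leaf is any maximal label run not followed by '(':
  pos 1: leaf 'J' → count = 1
  pos 5: leaf 'V' → count = 2
  pos 8: leaf 'T' → count = 3
  pos 10: leaf 'A' → count = 4
  pos 13: leaf 'U' → count = 5
  pos 16: leaf 'W' → count = 6
  pos 19: leaf 'H' → count = 7
  pos 21: leaf 'Z' → count = 8
  pos 23: leaf 'F' → count = 9
  pos 26: leaf 'M' → count = 10
  pos 28: leaf 'C' → count = 11
  pos 30: leaf 'S' → count = 12
  pos 36: leaf 'N' → count = 13
  pos 39: leaf 'D' → count = 14
Total leaves: 14

Answer: 14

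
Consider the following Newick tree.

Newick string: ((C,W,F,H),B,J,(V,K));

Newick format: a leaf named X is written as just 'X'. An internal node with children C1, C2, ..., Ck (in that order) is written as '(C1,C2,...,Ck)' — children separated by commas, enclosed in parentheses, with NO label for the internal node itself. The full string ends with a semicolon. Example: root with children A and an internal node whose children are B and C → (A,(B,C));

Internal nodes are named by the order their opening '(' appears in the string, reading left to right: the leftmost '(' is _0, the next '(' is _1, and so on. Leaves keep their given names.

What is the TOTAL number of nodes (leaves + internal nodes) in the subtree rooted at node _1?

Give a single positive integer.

Newick: ((C,W,F,H),B,J,(V,K));
Locate _1: it is the '(' at position 1 (the 2nd '(' reading left to right).
Query: subtree rooted at _1
_1: subtree_size = 1 + 4
  C: subtree_size = 1 + 0
  W: subtree_size = 1 + 0
  F: subtree_size = 1 + 0
  H: subtree_size = 1 + 0
Total subtree size of _1: 5

Answer: 5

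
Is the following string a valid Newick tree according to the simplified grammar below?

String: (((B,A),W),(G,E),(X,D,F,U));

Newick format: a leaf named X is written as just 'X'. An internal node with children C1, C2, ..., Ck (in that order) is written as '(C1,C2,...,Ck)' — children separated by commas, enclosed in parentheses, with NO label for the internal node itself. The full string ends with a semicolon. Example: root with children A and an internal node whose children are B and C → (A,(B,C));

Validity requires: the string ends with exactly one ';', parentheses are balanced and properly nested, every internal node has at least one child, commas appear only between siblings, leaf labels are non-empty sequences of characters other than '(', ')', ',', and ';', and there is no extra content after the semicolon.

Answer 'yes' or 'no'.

Input: (((B,A),W),(G,E),(X,D,F,U));
Paren balance: 5 '(' vs 5 ')' OK
Ends with single ';': True
Full parse: OK
Valid: True

Answer: yes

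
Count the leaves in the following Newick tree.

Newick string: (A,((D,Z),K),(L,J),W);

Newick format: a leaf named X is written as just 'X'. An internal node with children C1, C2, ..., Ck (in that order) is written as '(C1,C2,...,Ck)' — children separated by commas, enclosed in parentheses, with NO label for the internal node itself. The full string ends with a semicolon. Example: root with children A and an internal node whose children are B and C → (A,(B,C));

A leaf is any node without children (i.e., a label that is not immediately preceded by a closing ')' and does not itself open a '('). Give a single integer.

Newick: (A,((D,Z),K),(L,J),W);
Scan left-to-right; a leaf is any maximal label run not followed by '(':
  pos 1: leaf 'A' → count = 1
  pos 5: leaf 'D' → count = 2
  pos 7: leaf 'Z' → count = 3
  pos 10: leaf 'K' → count = 4
  pos 14: leaf 'L' → count = 5
  pos 16: leaf 'J' → count = 6
  pos 19: leaf 'W' → count = 7
Total leaves: 7

Answer: 7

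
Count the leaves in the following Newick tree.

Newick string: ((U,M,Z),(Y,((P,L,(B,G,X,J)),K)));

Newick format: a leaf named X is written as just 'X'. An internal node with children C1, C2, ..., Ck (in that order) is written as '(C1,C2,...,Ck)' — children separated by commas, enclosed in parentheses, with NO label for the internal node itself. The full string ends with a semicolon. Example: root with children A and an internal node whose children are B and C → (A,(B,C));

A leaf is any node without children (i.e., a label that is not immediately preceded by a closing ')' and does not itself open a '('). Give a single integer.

Newick: ((U,M,Z),(Y,((P,L,(B,G,X,J)),K)));
Scan left-to-right; a leaf is any maximal label run not followed by '(':
  pos 2: leaf 'U' → count = 1
  pos 4: leaf 'M' → count = 2
  pos 6: leaf 'Z' → count = 3
  pos 10: leaf 'Y' → count = 4
  pos 14: leaf 'P' → count = 5
  pos 16: leaf 'L' → count = 6
  pos 19: leaf 'B' → count = 7
  pos 21: leaf 'G' → count = 8
  pos 23: leaf 'X' → count = 9
  pos 25: leaf 'J' → count = 10
  pos 29: leaf 'K' → count = 11
Total leaves: 11

Answer: 11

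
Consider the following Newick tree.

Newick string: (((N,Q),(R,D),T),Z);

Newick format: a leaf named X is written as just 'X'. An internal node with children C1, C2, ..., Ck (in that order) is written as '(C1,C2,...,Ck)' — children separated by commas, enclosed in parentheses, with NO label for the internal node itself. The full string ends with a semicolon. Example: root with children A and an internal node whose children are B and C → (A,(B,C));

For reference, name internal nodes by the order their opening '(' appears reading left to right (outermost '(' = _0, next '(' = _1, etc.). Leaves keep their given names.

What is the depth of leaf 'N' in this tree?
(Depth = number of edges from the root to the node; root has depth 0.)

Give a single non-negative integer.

Answer: 3

Derivation:
Newick: (((N,Q),(R,D),T),Z);
Naming internals by '(' encounter order: outermost '(' = _0, next = _1, ...
Query node: N
Path from root: _0 -> _1 -> _2 -> N
Depth of N: 3 (number of edges from root)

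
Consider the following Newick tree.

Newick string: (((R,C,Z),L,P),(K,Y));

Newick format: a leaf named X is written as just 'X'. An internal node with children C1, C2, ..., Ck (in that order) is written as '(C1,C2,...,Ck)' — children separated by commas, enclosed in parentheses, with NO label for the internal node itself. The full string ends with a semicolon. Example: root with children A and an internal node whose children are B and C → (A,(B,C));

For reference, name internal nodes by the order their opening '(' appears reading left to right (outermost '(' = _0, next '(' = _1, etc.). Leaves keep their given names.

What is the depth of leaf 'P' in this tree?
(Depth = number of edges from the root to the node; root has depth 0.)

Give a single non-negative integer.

Answer: 2

Derivation:
Newick: (((R,C,Z),L,P),(K,Y));
Naming internals by '(' encounter order: outermost '(' = _0, next = _1, ...
Query node: P
Path from root: _0 -> _1 -> P
Depth of P: 2 (number of edges from root)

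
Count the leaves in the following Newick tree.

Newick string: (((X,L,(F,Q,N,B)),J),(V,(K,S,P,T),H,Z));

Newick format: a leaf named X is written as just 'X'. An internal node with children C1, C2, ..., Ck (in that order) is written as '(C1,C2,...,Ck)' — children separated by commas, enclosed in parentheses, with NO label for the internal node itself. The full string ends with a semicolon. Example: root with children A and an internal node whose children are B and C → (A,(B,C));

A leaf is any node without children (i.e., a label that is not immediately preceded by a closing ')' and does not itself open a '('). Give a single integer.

Answer: 14

Derivation:
Newick: (((X,L,(F,Q,N,B)),J),(V,(K,S,P,T),H,Z));
Scan left-to-right; a leaf is any maximal label run not followed by '(':
  pos 3: leaf 'X' → count = 1
  pos 5: leaf 'L' → count = 2
  pos 8: leaf 'F' → count = 3
  pos 10: leaf 'Q' → count = 4
  pos 12: leaf 'N' → count = 5
  pos 14: leaf 'B' → count = 6
  pos 18: leaf 'J' → count = 7
  pos 22: leaf 'V' → count = 8
  pos 25: leaf 'K' → count = 9
  pos 27: leaf 'S' → count = 10
  pos 29: leaf 'P' → count = 11
  pos 31: leaf 'T' → count = 12
  pos 34: leaf 'H' → count = 13
  pos 36: leaf 'Z' → count = 14
Total leaves: 14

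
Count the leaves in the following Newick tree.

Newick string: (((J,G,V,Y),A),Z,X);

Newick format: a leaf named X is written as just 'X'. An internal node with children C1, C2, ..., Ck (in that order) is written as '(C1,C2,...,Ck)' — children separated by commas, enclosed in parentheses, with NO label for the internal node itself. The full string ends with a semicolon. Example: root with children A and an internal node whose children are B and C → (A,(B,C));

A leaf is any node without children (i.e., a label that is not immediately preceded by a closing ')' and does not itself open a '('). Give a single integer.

Newick: (((J,G,V,Y),A),Z,X);
Scan left-to-right; a leaf is any maximal label run not followed by '(':
  pos 3: leaf 'J' → count = 1
  pos 5: leaf 'G' → count = 2
  pos 7: leaf 'V' → count = 3
  pos 9: leaf 'Y' → count = 4
  pos 12: leaf 'A' → count = 5
  pos 15: leaf 'Z' → count = 6
  pos 17: leaf 'X' → count = 7
Total leaves: 7

Answer: 7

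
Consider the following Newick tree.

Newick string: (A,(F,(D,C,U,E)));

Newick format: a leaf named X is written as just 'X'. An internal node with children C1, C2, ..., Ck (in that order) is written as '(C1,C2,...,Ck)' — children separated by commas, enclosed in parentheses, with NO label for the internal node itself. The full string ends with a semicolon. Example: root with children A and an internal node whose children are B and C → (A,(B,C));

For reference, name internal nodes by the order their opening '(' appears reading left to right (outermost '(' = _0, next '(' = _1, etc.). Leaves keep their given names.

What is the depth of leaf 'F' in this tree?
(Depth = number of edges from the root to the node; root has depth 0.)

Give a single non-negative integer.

Newick: (A,(F,(D,C,U,E)));
Naming internals by '(' encounter order: outermost '(' = _0, next = _1, ...
Query node: F
Path from root: _0 -> _1 -> F
Depth of F: 2 (number of edges from root)

Answer: 2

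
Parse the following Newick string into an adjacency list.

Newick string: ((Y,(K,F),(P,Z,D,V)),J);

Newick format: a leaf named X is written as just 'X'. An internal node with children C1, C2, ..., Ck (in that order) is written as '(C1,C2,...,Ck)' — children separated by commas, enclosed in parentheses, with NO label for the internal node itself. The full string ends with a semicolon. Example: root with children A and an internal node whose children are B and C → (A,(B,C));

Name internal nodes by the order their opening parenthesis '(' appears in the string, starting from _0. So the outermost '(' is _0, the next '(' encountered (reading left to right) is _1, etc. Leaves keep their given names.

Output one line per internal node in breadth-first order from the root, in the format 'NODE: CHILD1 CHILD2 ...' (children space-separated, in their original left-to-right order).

Answer: _0: _1 J
_1: Y _2 _3
_2: K F
_3: P Z D V

Derivation:
Input: ((Y,(K,F),(P,Z,D,V)),J);
Scanning left-to-right, naming '(' by encounter order:
  pos 0: '(' -> open internal node _0 (depth 1)
  pos 1: '(' -> open internal node _1 (depth 2)
  pos 4: '(' -> open internal node _2 (depth 3)
  pos 8: ')' -> close internal node _2 (now at depth 2)
  pos 10: '(' -> open internal node _3 (depth 3)
  pos 18: ')' -> close internal node _3 (now at depth 2)
  pos 19: ')' -> close internal node _1 (now at depth 1)
  pos 22: ')' -> close internal node _0 (now at depth 0)
Total internal nodes: 4
BFS adjacency from root:
  _0: _1 J
  _1: Y _2 _3
  _2: K F
  _3: P Z D V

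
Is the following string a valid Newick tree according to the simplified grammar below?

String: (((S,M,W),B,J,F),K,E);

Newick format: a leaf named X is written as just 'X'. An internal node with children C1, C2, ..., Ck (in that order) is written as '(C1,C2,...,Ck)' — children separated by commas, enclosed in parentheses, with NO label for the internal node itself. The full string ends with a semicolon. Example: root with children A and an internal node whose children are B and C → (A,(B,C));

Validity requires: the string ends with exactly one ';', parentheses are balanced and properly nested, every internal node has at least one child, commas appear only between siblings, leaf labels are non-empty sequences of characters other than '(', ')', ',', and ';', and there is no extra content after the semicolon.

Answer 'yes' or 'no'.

Answer: yes

Derivation:
Input: (((S,M,W),B,J,F),K,E);
Paren balance: 3 '(' vs 3 ')' OK
Ends with single ';': True
Full parse: OK
Valid: True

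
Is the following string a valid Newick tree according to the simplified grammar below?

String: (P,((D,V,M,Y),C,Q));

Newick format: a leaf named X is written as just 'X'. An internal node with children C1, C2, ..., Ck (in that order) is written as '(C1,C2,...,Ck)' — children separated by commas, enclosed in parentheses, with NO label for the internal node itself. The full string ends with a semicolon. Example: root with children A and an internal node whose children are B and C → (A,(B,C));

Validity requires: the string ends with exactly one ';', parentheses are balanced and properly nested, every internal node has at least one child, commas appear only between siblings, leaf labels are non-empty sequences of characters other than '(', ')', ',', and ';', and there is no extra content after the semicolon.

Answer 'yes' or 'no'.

Input: (P,((D,V,M,Y),C,Q));
Paren balance: 3 '(' vs 3 ')' OK
Ends with single ';': True
Full parse: OK
Valid: True

Answer: yes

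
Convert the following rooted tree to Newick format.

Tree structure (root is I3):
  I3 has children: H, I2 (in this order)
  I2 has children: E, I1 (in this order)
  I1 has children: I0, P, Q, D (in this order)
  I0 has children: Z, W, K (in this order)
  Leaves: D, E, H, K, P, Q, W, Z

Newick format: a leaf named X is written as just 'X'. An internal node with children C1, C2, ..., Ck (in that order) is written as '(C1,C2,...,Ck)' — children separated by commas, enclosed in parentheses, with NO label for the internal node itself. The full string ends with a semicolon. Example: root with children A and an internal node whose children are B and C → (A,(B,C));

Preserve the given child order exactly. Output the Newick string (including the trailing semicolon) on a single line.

internal I3 with children ['H', 'I2']
  leaf 'H' → 'H'
  internal I2 with children ['E', 'I1']
    leaf 'E' → 'E'
    internal I1 with children ['I0', 'P', 'Q', 'D']
      internal I0 with children ['Z', 'W', 'K']
        leaf 'Z' → 'Z'
        leaf 'W' → 'W'
        leaf 'K' → 'K'
      → '(Z,W,K)'
      leaf 'P' → 'P'
      leaf 'Q' → 'Q'
      leaf 'D' → 'D'
    → '((Z,W,K),P,Q,D)'
  → '(E,((Z,W,K),P,Q,D))'
→ '(H,(E,((Z,W,K),P,Q,D)))'
Final: (H,(E,((Z,W,K),P,Q,D)));

Answer: (H,(E,((Z,W,K),P,Q,D)));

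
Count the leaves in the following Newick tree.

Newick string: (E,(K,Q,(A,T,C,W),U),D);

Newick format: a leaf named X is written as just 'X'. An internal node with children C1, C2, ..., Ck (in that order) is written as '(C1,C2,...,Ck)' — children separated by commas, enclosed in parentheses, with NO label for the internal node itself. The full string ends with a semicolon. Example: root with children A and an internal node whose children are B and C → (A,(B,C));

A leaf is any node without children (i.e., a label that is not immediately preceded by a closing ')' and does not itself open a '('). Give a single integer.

Newick: (E,(K,Q,(A,T,C,W),U),D);
Scan left-to-right; a leaf is any maximal label run not followed by '(':
  pos 1: leaf 'E' → count = 1
  pos 4: leaf 'K' → count = 2
  pos 6: leaf 'Q' → count = 3
  pos 9: leaf 'A' → count = 4
  pos 11: leaf 'T' → count = 5
  pos 13: leaf 'C' → count = 6
  pos 15: leaf 'W' → count = 7
  pos 18: leaf 'U' → count = 8
  pos 21: leaf 'D' → count = 9
Total leaves: 9

Answer: 9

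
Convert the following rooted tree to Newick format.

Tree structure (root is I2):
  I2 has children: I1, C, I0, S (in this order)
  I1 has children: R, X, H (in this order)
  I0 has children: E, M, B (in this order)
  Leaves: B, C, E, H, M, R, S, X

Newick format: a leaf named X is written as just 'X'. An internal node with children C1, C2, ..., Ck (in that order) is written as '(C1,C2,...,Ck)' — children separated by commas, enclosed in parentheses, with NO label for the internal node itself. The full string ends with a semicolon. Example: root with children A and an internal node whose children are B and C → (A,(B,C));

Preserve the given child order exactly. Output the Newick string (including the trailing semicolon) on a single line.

Answer: ((R,X,H),C,(E,M,B),S);

Derivation:
internal I2 with children ['I1', 'C', 'I0', 'S']
  internal I1 with children ['R', 'X', 'H']
    leaf 'R' → 'R'
    leaf 'X' → 'X'
    leaf 'H' → 'H'
  → '(R,X,H)'
  leaf 'C' → 'C'
  internal I0 with children ['E', 'M', 'B']
    leaf 'E' → 'E'
    leaf 'M' → 'M'
    leaf 'B' → 'B'
  → '(E,M,B)'
  leaf 'S' → 'S'
→ '((R,X,H),C,(E,M,B),S)'
Final: ((R,X,H),C,(E,M,B),S);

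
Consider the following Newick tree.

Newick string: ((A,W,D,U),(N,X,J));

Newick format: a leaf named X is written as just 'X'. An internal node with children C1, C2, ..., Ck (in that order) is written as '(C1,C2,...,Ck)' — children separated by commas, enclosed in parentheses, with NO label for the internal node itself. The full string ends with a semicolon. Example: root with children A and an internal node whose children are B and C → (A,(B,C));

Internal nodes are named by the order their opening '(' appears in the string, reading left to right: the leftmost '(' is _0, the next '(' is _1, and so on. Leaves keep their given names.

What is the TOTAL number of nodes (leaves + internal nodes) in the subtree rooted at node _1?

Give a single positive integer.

Newick: ((A,W,D,U),(N,X,J));
Locate _1: it is the '(' at position 1 (the 2nd '(' reading left to right).
Query: subtree rooted at _1
_1: subtree_size = 1 + 4
  A: subtree_size = 1 + 0
  W: subtree_size = 1 + 0
  D: subtree_size = 1 + 0
  U: subtree_size = 1 + 0
Total subtree size of _1: 5

Answer: 5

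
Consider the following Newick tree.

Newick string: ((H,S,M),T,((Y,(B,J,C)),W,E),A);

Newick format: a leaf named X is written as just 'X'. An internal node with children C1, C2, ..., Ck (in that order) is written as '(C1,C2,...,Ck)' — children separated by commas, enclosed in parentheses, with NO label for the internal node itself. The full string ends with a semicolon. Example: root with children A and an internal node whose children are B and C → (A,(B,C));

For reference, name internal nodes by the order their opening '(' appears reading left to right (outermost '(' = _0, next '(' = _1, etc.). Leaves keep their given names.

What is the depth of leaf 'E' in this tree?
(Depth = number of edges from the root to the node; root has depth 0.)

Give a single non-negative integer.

Newick: ((H,S,M),T,((Y,(B,J,C)),W,E),A);
Naming internals by '(' encounter order: outermost '(' = _0, next = _1, ...
Query node: E
Path from root: _0 -> _2 -> E
Depth of E: 2 (number of edges from root)

Answer: 2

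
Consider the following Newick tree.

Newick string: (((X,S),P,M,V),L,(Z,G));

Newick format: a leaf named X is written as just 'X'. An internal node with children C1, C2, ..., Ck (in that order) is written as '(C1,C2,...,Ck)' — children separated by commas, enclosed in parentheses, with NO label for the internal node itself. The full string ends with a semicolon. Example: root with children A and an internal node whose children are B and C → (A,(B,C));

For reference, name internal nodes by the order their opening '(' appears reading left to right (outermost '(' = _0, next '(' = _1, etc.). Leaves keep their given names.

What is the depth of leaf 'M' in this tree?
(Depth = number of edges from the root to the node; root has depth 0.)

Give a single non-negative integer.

Answer: 2

Derivation:
Newick: (((X,S),P,M,V),L,(Z,G));
Naming internals by '(' encounter order: outermost '(' = _0, next = _1, ...
Query node: M
Path from root: _0 -> _1 -> M
Depth of M: 2 (number of edges from root)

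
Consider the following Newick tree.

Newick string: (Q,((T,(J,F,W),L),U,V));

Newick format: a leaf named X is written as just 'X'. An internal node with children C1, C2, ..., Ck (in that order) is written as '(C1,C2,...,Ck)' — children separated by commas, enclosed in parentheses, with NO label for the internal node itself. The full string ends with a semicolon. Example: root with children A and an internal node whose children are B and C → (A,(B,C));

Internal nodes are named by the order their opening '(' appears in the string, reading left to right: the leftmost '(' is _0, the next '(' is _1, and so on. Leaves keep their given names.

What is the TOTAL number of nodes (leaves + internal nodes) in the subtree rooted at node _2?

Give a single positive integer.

Newick: (Q,((T,(J,F,W),L),U,V));
Locate _2: it is the '(' at position 4 (the 3rd '(' reading left to right).
Query: subtree rooted at _2
_2: subtree_size = 1 + 6
  T: subtree_size = 1 + 0
  _3: subtree_size = 1 + 3
    J: subtree_size = 1 + 0
    F: subtree_size = 1 + 0
    W: subtree_size = 1 + 0
  L: subtree_size = 1 + 0
Total subtree size of _2: 7

Answer: 7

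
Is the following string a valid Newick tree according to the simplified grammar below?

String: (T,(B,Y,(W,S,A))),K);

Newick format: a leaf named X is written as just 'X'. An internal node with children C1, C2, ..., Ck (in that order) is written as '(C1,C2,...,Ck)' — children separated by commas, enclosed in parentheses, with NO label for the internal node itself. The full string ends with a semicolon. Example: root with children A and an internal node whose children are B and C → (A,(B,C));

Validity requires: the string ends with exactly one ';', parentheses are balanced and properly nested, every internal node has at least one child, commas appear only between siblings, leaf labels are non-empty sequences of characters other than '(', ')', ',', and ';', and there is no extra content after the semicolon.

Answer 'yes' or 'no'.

Answer: no

Derivation:
Input: (T,(B,Y,(W,S,A))),K);
Paren balance: 3 '(' vs 4 ')' MISMATCH
Ends with single ';': True
Full parse: FAILS (extra content after tree at pos 17)
Valid: False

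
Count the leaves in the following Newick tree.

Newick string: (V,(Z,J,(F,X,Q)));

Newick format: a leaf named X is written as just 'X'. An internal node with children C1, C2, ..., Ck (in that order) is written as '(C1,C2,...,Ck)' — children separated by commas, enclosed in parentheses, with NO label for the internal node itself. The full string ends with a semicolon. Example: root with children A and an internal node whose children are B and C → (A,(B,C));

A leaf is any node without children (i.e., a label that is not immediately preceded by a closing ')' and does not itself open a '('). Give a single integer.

Newick: (V,(Z,J,(F,X,Q)));
Scan left-to-right; a leaf is any maximal label run not followed by '(':
  pos 1: leaf 'V' → count = 1
  pos 4: leaf 'Z' → count = 2
  pos 6: leaf 'J' → count = 3
  pos 9: leaf 'F' → count = 4
  pos 11: leaf 'X' → count = 5
  pos 13: leaf 'Q' → count = 6
Total leaves: 6

Answer: 6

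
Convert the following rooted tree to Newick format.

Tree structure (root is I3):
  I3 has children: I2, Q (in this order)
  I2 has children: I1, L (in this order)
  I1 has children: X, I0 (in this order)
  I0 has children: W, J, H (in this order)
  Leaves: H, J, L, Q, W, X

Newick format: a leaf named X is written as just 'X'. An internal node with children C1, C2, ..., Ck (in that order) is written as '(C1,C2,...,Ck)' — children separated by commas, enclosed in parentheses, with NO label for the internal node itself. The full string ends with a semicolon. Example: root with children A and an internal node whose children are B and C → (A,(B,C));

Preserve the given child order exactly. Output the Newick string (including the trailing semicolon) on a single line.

internal I3 with children ['I2', 'Q']
  internal I2 with children ['I1', 'L']
    internal I1 with children ['X', 'I0']
      leaf 'X' → 'X'
      internal I0 with children ['W', 'J', 'H']
        leaf 'W' → 'W'
        leaf 'J' → 'J'
        leaf 'H' → 'H'
      → '(W,J,H)'
    → '(X,(W,J,H))'
    leaf 'L' → 'L'
  → '((X,(W,J,H)),L)'
  leaf 'Q' → 'Q'
→ '(((X,(W,J,H)),L),Q)'
Final: (((X,(W,J,H)),L),Q);

Answer: (((X,(W,J,H)),L),Q);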